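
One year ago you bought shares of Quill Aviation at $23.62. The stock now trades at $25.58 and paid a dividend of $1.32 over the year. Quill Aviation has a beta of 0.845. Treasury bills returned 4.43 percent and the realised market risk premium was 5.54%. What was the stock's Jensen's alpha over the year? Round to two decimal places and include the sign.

+4.78%

Realised HPR = (P1 + D1 − P0) / P0 = (25.58 + 1.32 − 23.62) / 23.62 = 3.28 / 23.62 = 13.8865%
CAPM required = R_f + β·MRP = 4.43% + 0.845 × 5.54% = 9.11130%
α = realised − required = 13.8865% − 9.11130% = +4.78%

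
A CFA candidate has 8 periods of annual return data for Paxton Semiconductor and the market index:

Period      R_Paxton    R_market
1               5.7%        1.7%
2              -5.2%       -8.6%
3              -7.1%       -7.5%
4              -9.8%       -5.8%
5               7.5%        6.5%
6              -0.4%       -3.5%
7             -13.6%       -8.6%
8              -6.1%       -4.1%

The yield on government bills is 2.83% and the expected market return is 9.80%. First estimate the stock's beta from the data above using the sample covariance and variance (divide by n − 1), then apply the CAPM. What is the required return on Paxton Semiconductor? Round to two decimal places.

Mean R_i = (5.7 − 5.2 − 7.1 − 9.8 + 7.5 − 0.4 − 13.6 − 6.1) / 8 = -3.6250%
Mean R_m = (1.7 − 8.6 − 7.5 − 5.8 + 6.5 − 3.5 − 8.6 − 4.1) / 8 = -3.7375%
Σ(R_i − R̄_i)(R_m − R̄_m) = 248.2325  ⇒  Cov = 248.2325 / 7 = 35.4618
Σ(R_m − R̄_m)² = 200.2588  ⇒  Var(R_m) = 200.2588 / 7 = 28.6084
β = Cov / Var(R_m) = 35.4618 / 28.6084 = 1.2396
MRP = 9.80% − 2.83% = 6.97%
E(R) = R_f + β × MRP = 2.83% + 1.2396 × 6.97% = 11.47%

11.47%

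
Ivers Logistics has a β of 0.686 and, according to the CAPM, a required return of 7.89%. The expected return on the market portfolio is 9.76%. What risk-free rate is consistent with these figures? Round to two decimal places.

3.80%

E(R) = R_f + β(E(R_m) − R_f) = R_f(1 − β) + β·E(R_m)
7.89% = R_f × (1 − 0.686) + 0.686 × 9.76%
7.89% = R_f × 0.314 + 6.69536%
R_f = (7.89% − 6.69536%) / 0.314 = 3.80%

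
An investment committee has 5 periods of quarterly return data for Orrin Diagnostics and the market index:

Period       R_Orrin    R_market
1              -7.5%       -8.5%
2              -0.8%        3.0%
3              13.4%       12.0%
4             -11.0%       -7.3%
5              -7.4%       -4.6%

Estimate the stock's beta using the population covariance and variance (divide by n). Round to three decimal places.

1.096

Mean R_i = (-7.5 − 0.8 + 13.4 − 11.0 − 7.4) / 5 = -2.6600%
Mean R_m = (-8.5 + 3.0 + 12.0 − 7.3 − 4.6) / 5 = -1.0800%
Σ(R_i − R̄_i)(R_m − R̄_m) = 322.1260  ⇒  Cov = 322.1260 / 5 = 64.4252
Σ(R_m − R̄_m)² = 293.8680  ⇒  Var(R_m) = 293.8680 / 5 = 58.7736
β = Cov / Var(R_m) = 64.4252 / 58.7736 = 1.0962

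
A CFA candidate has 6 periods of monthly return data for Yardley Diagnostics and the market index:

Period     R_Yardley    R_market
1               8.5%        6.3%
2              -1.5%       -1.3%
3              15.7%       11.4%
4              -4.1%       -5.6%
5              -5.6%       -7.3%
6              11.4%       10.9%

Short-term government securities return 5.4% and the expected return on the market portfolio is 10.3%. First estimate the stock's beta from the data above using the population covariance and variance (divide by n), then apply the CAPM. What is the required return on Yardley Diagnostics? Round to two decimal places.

Mean R_i = (8.5 − 1.5 + 15.7 − 4.1 − 5.6 + 11.4) / 6 = 4.0667%
Mean R_m = (6.3 − 1.3 + 11.4 − 5.6 − 7.3 + 10.9) / 6 = 2.4000%
Σ(R_i − R̄_i)(R_m − R̄_m) = 364.0200  ⇒  Cov = 364.0200 / 6 = 60.6700
Σ(R_m − R̄_m)² = 340.2400  ⇒  Var(R_m) = 340.2400 / 6 = 56.7067
β = Cov / Var(R_m) = 60.6700 / 56.7067 = 1.0699
MRP = 10.3% − 5.4% = 4.90%
E(R) = R_f + β × MRP = 5.4% + 1.0699 × 4.9% = 10.64%

10.64%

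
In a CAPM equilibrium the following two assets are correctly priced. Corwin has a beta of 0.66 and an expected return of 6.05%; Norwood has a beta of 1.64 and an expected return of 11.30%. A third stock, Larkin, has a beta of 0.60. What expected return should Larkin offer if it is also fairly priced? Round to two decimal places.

5.73%

MRP (SML slope) = (11.30% − 6.05%) / (1.64 − 0.66) = 5.25% / 0.98 = 5.3571%
R_f (intercept) = 6.05% − 0.66 × 5.3571% = 2.5143%
E(R_Larkin) = R_f + β × MRP = 2.5143% + 0.60 × 5.3571% = 5.73%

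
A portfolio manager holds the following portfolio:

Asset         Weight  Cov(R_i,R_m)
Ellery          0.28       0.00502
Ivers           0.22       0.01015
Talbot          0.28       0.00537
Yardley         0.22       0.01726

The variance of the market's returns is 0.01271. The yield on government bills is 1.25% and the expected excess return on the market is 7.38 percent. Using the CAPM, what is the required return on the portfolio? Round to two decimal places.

6.44%

β_Ellery = 0.00502 / 0.01271 = 0.3950
β_Ivers = 0.01015 / 0.01271 = 0.7986
β_Talbot = 0.00537 / 0.01271 = 0.4225
β_Yardley = 0.01726 / 0.01271 = 1.3580
β_P = Σ w_i β_i = 0.28×0.3950 + 0.22×0.7986 + 0.28×0.4225 + 0.22×1.3580 = 0.7034
E(R_P) = R_f + β_P × MRP = 1.25% + 0.7034 × 7.38% = 6.44%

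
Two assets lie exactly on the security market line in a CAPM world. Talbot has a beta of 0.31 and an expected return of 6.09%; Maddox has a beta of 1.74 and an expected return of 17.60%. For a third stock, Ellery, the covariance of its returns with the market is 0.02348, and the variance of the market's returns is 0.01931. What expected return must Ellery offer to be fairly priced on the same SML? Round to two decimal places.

MRP = (17.60% − 6.09%) / (1.74 − 0.31) = 8.0490%
R_f = 6.09% − 0.31 × 8.0490% = 3.5948%
β_Ellery = Cov / Var(R_m) = 0.02348 / 0.01931 = 1.2160
E(R_Ellery) = R_f + β × MRP = 3.5948% + 1.2160 × 8.0490% = 13.38%

13.38%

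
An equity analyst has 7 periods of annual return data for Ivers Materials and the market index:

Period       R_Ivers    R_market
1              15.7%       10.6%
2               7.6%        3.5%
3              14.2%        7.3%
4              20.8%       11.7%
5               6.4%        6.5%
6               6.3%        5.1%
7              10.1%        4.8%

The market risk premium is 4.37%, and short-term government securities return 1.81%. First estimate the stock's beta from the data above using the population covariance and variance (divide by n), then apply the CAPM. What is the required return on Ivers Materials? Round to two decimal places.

Mean R_i = (15.7 + 7.6 + 14.2 + 20.8 + 6.4 + 6.3 + 10.1) / 7 = 11.5857%
Mean R_m = (10.6 + 3.5 + 7.3 + 11.7 + 6.5 + 5.1 + 4.8) / 7 = 7.0714%
Σ(R_i − R̄_i)(R_m − R̄_m) = 88.7571  ⇒  Cov = 88.7571 / 7 = 12.6796
Σ(R_m − R̄_m)² = 56.0543  ⇒  Var(R_m) = 56.0543 / 7 = 8.0078
β = Cov / Var(R_m) = 12.6796 / 8.0078 = 1.5834
E(R) = R_f + β × MRP = 1.81% + 1.5834 × 4.37% = 8.73%

8.73%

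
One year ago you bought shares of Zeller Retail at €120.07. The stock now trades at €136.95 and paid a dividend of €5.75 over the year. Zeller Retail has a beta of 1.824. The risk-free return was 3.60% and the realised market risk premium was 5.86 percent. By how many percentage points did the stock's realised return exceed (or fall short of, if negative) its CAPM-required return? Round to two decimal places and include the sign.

Realised HPR = (P1 + D1 − P0) / P0 = (136.95 + 5.75 − 120.07) / 120.07 = 22.63 / 120.07 = 18.8473%
CAPM required = R_f + β·MRP = 3.60% + 1.824 × 5.86% = 14.28864%
α = realised − required = 18.8473% − 14.28864% = +4.56%

+4.56%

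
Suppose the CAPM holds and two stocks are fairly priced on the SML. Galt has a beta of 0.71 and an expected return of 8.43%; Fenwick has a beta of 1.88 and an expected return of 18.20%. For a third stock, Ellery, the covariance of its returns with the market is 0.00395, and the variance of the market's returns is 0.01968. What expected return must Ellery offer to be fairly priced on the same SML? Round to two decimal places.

MRP = (18.20% − 8.43%) / (1.88 − 0.71) = 8.3504%
R_f = 8.43% − 0.71 × 8.3504% = 2.5012%
β_Ellery = Cov / Var(R_m) = 0.00395 / 0.01968 = 0.2007
E(R_Ellery) = R_f + β × MRP = 2.5012% + 0.2007 × 8.3504% = 4.18%

4.18%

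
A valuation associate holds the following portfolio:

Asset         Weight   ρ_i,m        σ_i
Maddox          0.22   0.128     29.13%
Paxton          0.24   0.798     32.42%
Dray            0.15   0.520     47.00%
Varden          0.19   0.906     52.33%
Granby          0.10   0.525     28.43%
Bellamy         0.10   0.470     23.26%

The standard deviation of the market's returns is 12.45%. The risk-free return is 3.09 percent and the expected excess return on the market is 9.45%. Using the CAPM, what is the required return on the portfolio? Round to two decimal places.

β_Maddox = 0.128 × 29.13% / 12.45% = 0.2995
β_Paxton = 0.798 × 32.42% / 12.45% = 2.0780
β_Dray = 0.520 × 47.00% / 12.45% = 1.9631
β_Varden = 0.906 × 52.33% / 12.45% = 3.8081
β_Granby = 0.525 × 28.43% / 12.45% = 1.1989
β_Bellamy = 0.470 × 23.26% / 12.45% = 0.8781
β_P = Σ w_i β_i = 0.22×0.2995 + 0.24×2.0780 + 0.15×1.9631 + 0.19×3.8081 + 0.10×1.1989 + 0.10×0.8781 = 1.7903
E(R_P) = R_f + β_P × MRP = 3.09% + 1.7903 × 9.45% = 20.01%

20.01%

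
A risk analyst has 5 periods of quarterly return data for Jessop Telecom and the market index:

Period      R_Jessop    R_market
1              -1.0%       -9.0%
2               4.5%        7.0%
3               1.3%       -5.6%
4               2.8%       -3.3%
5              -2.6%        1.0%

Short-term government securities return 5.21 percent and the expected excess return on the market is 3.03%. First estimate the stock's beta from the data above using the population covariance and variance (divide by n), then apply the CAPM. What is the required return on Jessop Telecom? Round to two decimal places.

5.83%

Mean R_i = (-1.0 + 4.5 + 1.3 + 2.8 − 2.6) / 5 = 1.0000%
Mean R_m = (-9.0 + 7.0 − 5.6 − 3.3 + 1.0) / 5 = -1.9800%
Σ(R_i − R̄_i)(R_m − R̄_m) = 31.2800  ⇒  Cov = 31.2800 / 5 = 6.2560
Σ(R_m − R̄_m)² = 153.6480  ⇒  Var(R_m) = 153.6480 / 5 = 30.7296
β = Cov / Var(R_m) = 6.2560 / 30.7296 = 0.2036
E(R) = R_f + β × MRP = 5.21% + 0.2036 × 3.03% = 5.83%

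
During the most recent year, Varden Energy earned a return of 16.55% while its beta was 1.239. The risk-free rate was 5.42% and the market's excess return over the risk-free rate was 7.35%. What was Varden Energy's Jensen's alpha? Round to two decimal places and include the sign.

+2.02%

CAPM benchmark = R_f + β(R_m − R_f) = 5.42% + 1.239 × 7.35% = 14.52665%
α = actual − benchmark = 16.55% − 14.52665% = +2.02%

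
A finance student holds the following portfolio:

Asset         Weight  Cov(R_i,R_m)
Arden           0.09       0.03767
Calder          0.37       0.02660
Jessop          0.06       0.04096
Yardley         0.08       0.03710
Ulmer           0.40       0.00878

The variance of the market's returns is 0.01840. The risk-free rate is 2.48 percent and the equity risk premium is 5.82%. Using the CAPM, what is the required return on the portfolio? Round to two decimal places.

9.49%

β_Arden = 0.03767 / 0.01840 = 2.0473
β_Calder = 0.02660 / 0.01840 = 1.4457
β_Jessop = 0.04096 / 0.01840 = 2.2261
β_Yardley = 0.03710 / 0.01840 = 2.0163
β_Ulmer = 0.00878 / 0.01840 = 0.4772
β_P = Σ w_i β_i = 0.09×2.0473 + 0.37×1.4457 + 0.06×2.2261 + 0.08×2.0163 + 0.40×0.4772 = 1.2049
E(R_P) = R_f + β_P × MRP = 2.48% + 1.2049 × 5.82% = 9.49%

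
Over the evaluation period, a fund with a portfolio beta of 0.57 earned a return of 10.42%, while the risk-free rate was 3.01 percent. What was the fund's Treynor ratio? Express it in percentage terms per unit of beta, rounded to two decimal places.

13.00%

Treynor = (R_P − R_f) / β_P = (10.42% − 3.01%) / 0.5700 = 7.41% / 0.5700 = 13.00%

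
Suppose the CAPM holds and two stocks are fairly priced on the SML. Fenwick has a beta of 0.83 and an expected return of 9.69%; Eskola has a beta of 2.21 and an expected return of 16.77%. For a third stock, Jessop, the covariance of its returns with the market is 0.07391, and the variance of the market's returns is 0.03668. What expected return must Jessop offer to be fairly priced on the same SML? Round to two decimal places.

15.77%

MRP = (16.77% − 9.69%) / (2.21 − 0.83) = 5.1304%
R_f = 9.69% − 0.83 × 5.1304% = 5.4318%
β_Jessop = Cov / Var(R_m) = 0.07391 / 0.03668 = 2.0150
E(R_Jessop) = R_f + β × MRP = 5.4318% + 2.0150 × 5.1304% = 15.77%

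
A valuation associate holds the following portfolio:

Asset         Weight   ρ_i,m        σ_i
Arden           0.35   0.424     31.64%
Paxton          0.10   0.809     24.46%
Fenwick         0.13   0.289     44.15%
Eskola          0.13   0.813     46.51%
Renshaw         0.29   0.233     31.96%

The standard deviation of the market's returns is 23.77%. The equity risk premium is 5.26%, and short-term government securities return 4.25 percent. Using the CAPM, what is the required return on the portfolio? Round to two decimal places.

7.66%

β_Arden = 0.424 × 31.64% / 23.77% = 0.5644
β_Paxton = 0.809 × 24.46% / 23.77% = 0.8325
β_Fenwick = 0.289 × 44.15% / 23.77% = 0.5368
β_Eskola = 0.813 × 46.51% / 23.77% = 1.5908
β_Renshaw = 0.233 × 31.96% / 23.77% = 0.3133
β_P = Σ w_i β_i = 0.35×0.5644 + 0.10×0.8325 + 0.13×0.5368 + 0.13×1.5908 + 0.29×0.3133 = 0.6482
E(R_P) = R_f + β_P × MRP = 4.25% + 0.6482 × 5.26% = 7.66%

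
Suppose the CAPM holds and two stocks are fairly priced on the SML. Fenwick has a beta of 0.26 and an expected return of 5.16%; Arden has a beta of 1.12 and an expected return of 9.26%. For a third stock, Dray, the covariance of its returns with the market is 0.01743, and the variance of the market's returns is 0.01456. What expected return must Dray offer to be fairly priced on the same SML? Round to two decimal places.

9.63%

MRP = (9.26% − 5.16%) / (1.12 − 0.26) = 4.7674%
R_f = 5.16% − 0.26 × 4.7674% = 3.9205%
β_Dray = Cov / Var(R_m) = 0.01743 / 0.01456 = 1.1971
E(R_Dray) = R_f + β × MRP = 3.9205% + 1.1971 × 4.7674% = 9.63%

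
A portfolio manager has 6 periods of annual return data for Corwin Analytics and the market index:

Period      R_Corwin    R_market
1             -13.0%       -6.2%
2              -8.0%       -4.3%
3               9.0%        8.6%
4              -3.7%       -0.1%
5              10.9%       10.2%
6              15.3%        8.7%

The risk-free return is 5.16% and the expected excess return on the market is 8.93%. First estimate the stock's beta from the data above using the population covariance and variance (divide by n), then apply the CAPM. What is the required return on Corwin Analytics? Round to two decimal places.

Mean R_i = (-13.0 − 8.0 + 9.0 − 3.7 + 10.9 + 15.3) / 6 = 1.7500%
Mean R_m = (-6.2 − 4.3 + 8.6 − 0.1 + 10.2 + 8.7) / 6 = 2.8167%
Σ(R_i − R̄_i)(R_m − R̄_m) = 407.4850  ⇒  Cov = 407.4850 / 6 = 67.9142
Σ(R_m − R̄_m)² = 263.0283  ⇒  Var(R_m) = 263.0283 / 6 = 43.8381
β = Cov / Var(R_m) = 67.9142 / 43.8381 = 1.5492
E(R) = R_f + β × MRP = 5.16% + 1.5492 × 8.93% = 18.99%

18.99%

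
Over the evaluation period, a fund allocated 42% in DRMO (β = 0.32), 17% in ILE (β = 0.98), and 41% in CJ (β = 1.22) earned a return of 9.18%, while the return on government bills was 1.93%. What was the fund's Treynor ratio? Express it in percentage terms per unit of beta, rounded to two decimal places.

β_P = 0.42×0.32 + 0.17×0.98 + 0.41×1.22 = 0.8012
Treynor = (R_P − R_f) / β_P = (9.18% − 1.93%) / 0.8012 = 7.25% / 0.8012 = 9.05%

9.05%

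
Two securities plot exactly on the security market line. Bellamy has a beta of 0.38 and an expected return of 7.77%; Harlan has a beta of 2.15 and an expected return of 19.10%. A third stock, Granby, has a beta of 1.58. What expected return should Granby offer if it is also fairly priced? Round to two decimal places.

MRP (SML slope) = (19.10% − 7.77%) / (2.15 − 0.38) = 11.33% / 1.77 = 6.4011%
R_f (intercept) = 7.77% − 0.38 × 6.4011% = 5.3376%
E(R_Granby) = R_f + β × MRP = 5.3376% + 1.58 × 6.4011% = 15.45%

15.45%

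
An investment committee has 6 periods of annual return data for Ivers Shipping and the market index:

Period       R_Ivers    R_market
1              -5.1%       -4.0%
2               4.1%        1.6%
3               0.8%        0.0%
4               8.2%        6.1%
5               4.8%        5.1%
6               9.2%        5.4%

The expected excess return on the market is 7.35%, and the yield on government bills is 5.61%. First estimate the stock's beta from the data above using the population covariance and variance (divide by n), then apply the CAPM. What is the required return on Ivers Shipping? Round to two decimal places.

Mean R_i = (-5.1 + 4.1 + 0.8 + 8.2 + 4.8 + 9.2) / 6 = 3.6667%
Mean R_m = (-4.0 + 1.6 + 0.0 + 6.1 + 5.1 + 5.4) / 6 = 2.3667%
Σ(R_i − R̄_i)(R_m − R̄_m) = 99.0733  ⇒  Cov = 99.0733 / 6 = 16.5122
Σ(R_m − R̄_m)² = 77.3333  ⇒  Var(R_m) = 77.3333 / 6 = 12.8889
β = Cov / Var(R_m) = 16.5122 / 12.8889 = 1.2811
E(R) = R_f + β × MRP = 5.61% + 1.2811 × 7.35% = 15.03%

15.03%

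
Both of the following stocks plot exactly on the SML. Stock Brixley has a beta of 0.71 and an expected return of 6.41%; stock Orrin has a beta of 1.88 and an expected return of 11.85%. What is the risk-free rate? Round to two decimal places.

Both satisfy E(R) = R_f + β·MRP, so the slope of the SML is
MRP = (11.85% − 6.41%) / (1.88 − 0.71) = 5.44% / 1.17 = 4.6496%
R_f = E(R_Brixley) − β_Brixley·MRP = 6.41% − 0.71 × 4.6496% = 3.1088%

3.11%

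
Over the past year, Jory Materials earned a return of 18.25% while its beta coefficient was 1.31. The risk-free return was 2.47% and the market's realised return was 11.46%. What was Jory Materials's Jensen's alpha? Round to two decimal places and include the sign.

+4.00%

Market excess return = 11.46% − 2.47% = 8.99%
CAPM benchmark = R_f + β(R_m − R_f) = 2.47% + 1.31 × 8.99% = 14.2469%
α = actual − benchmark = 18.25% − 14.2469% = +4.00%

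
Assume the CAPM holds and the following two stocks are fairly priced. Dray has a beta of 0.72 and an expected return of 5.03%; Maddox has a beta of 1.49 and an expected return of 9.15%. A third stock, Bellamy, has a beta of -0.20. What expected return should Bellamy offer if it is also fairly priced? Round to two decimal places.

0.11%

MRP (SML slope) = (9.15% − 5.03%) / (1.49 − 0.72) = 4.12% / 0.77 = 5.3506%
R_f (intercept) = 5.03% − 0.72 × 5.3506% = 1.1776%
E(R_Bellamy) = R_f + β × MRP = 1.1776% + -0.20 × 5.3506% = 0.11%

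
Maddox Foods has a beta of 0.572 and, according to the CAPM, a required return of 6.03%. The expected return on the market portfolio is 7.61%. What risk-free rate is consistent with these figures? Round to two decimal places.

E(R) = R_f + β(E(R_m) − R_f) = R_f(1 − β) + β·E(R_m)
6.03% = R_f × (1 − 0.572) + 0.572 × 7.61%
6.03% = R_f × 0.428 + 4.35292%
R_f = (6.03% − 4.35292%) / 0.428 = 3.92%

3.92%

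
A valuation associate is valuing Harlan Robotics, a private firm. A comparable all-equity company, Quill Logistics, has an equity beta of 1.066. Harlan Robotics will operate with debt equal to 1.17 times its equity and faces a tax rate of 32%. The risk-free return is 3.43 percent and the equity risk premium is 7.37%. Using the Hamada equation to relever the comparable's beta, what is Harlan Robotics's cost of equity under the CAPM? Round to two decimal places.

β_L = β_U × [1 + (1 − t)(D/E)] = 1.066 × [1 + (1 − 0.32) × 1.17]
    = 1.066 × [1 + 0.68 × 1.17] = 1.066 × 1.7956 = 1.9141
E(R) = R_f + β_L × MRP = 3.43% + 1.9141 × 7.37% = 17.54%

17.54%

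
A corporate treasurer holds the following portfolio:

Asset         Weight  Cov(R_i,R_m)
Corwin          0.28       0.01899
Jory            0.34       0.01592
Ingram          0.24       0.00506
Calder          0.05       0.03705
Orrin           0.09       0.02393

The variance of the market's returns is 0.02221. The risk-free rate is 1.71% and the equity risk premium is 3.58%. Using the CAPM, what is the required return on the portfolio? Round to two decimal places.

4.28%

β_Corwin = 0.01899 / 0.02221 = 0.8550
β_Jory = 0.01592 / 0.02221 = 0.7168
β_Ingram = 0.00506 / 0.02221 = 0.2278
β_Calder = 0.03705 / 0.02221 = 1.6682
β_Orrin = 0.02393 / 0.02221 = 1.0774
β_P = Σ w_i β_i = 0.28×0.8550 + 0.34×0.7168 + 0.24×0.2278 + 0.05×1.6682 + 0.09×1.0774 = 0.7182
E(R_P) = R_f + β_P × MRP = 1.71% + 0.7182 × 3.58% = 4.28%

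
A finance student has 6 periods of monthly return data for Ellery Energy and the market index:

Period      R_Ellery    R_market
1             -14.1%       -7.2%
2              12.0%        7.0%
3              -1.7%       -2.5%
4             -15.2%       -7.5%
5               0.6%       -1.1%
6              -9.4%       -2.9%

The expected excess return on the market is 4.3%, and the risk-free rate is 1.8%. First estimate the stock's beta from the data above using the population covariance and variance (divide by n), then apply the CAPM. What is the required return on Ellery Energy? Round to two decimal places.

Mean R_i = (-14.1 + 12.0 − 1.7 − 15.2 + 0.6 − 9.4) / 6 = -4.6333%
Mean R_m = (-7.2 + 7.0 − 2.5 − 7.5 − 1.1 − 2.9) / 6 = -2.3667%
Σ(R_i − R̄_i)(R_m − R̄_m) = 264.5767  ⇒  Cov = 264.5767 / 6 = 44.0961
Σ(R_m − R̄_m)² = 139.3533  ⇒  Var(R_m) = 139.3533 / 6 = 23.2256
β = Cov / Var(R_m) = 44.0961 / 23.2256 = 1.8986
E(R) = R_f + β × MRP = 1.8% + 1.8986 × 4.3% = 9.96%

9.96%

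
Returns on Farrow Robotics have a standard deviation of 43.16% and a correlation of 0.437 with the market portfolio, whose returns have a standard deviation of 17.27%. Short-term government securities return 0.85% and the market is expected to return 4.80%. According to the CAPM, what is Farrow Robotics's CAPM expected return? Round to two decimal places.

β = ρ × σ_i / σ_m = 0.437 × 43.16% / 17.27% = 1.0921
MRP = 4.80% − 0.85% = 3.95%
E(R) = 0.85% + 1.0921 × 3.95% = 5.16%

5.16%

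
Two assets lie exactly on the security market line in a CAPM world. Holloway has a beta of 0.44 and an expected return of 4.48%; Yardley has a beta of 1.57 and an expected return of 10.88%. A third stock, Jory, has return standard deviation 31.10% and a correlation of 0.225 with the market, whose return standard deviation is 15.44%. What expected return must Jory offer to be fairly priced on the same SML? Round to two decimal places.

4.55%

MRP = (10.88% − 4.48%) / (1.57 − 0.44) = 5.6637%
R_f = 4.48% − 0.44 × 5.6637% = 1.9880%
β_Jory = ρ·σ_i/σ_m = 0.225 × 31.10 / 15.44 = 0.4532
E(R_Jory) = R_f + β × MRP = 1.9880% + 0.4532 × 5.6637% = 4.55%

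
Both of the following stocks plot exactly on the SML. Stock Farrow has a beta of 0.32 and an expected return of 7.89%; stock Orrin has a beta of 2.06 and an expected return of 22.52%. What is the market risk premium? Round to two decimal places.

Both satisfy E(R) = R_f + β·MRP, so the slope of the SML is
MRP = (22.52% − 7.89%) / (2.06 − 0.32) = 14.63% / 1.74 = 8.4080%

8.41%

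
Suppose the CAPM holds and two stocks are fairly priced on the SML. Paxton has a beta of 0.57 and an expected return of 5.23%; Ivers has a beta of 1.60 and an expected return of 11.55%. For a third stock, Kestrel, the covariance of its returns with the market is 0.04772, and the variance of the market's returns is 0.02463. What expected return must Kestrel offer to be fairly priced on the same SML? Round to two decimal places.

13.62%

MRP = (11.55% − 5.23%) / (1.60 − 0.57) = 6.1359%
R_f = 5.23% − 0.57 × 6.1359% = 1.7325%
β_Kestrel = Cov / Var(R_m) = 0.04772 / 0.02463 = 1.9375
E(R_Kestrel) = R_f + β × MRP = 1.7325% + 1.9375 × 6.1359% = 13.62%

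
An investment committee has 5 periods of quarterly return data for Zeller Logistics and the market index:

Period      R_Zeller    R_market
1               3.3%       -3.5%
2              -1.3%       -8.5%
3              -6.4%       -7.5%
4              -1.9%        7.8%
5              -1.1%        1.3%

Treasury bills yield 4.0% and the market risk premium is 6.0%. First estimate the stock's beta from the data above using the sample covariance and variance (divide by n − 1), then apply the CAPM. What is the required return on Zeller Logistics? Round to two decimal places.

4.52%

Mean R_i = (3.3 − 1.3 − 6.4 − 1.9 − 1.1) / 5 = -1.4800%
Mean R_m = (-3.5 − 8.5 − 7.5 + 7.8 + 1.3) / 5 = -2.0800%
Σ(R_i − R̄_i)(R_m − R̄_m) = 15.8580  ⇒  Cov = 15.8580 / 4 = 3.9645
Σ(R_m − R̄_m)² = 181.6480  ⇒  Var(R_m) = 181.6480 / 4 = 45.4120
β = Cov / Var(R_m) = 3.9645 / 45.4120 = 0.0873
E(R) = R_f + β × MRP = 4.0% + 0.0873 × 6.0% = 4.52%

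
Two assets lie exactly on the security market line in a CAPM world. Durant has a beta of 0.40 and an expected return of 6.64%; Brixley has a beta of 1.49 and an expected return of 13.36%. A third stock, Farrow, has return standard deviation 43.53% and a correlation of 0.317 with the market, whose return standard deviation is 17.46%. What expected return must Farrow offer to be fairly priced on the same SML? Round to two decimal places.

9.05%

MRP = (13.36% − 6.64%) / (1.49 − 0.40) = 6.1651%
R_f = 6.64% − 0.40 × 6.1651% = 4.1740%
β_Farrow = ρ·σ_i/σ_m = 0.317 × 43.53 / 17.46 = 0.7903
E(R_Farrow) = R_f + β × MRP = 4.1740% + 0.7903 × 6.1651% = 9.05%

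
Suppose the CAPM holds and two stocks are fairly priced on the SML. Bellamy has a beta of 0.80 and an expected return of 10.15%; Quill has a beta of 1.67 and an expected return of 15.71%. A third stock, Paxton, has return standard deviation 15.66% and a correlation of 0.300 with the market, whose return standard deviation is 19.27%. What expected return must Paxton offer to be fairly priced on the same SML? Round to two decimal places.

6.60%

MRP = (15.71% − 10.15%) / (1.67 − 0.80) = 6.3908%
R_f = 10.15% − 0.80 × 6.3908% = 5.0374%
β_Paxton = ρ·σ_i/σ_m = 0.300 × 15.66 / 19.27 = 0.2438
E(R_Paxton) = R_f + β × MRP = 5.0374% + 0.2438 × 6.3908% = 6.60%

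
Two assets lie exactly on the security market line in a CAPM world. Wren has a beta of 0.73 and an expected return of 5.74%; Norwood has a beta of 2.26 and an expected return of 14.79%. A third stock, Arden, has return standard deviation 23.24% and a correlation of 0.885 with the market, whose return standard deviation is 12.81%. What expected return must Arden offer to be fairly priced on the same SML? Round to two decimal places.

10.92%

MRP = (14.79% − 5.74%) / (2.26 − 0.73) = 5.9150%
R_f = 5.74% − 0.73 × 5.9150% = 1.4221%
β_Arden = ρ·σ_i/σ_m = 0.885 × 23.24 / 12.81 = 1.6056
E(R_Arden) = R_f + β × MRP = 1.4221% + 1.6056 × 5.9150% = 10.92%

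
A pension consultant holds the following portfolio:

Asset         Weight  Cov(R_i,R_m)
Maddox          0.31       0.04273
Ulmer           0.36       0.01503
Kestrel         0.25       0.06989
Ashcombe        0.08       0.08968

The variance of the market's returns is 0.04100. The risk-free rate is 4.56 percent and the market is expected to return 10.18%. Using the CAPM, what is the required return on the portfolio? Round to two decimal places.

10.50%

β_Maddox = 0.04273 / 0.04100 = 1.0422
β_Ulmer = 0.01503 / 0.04100 = 0.3666
β_Kestrel = 0.06989 / 0.04100 = 1.7046
β_Ashcombe = 0.08968 / 0.04100 = 2.1873
β_P = Σ w_i β_i = 0.31×1.0422 + 0.36×0.3666 + 0.25×1.7046 + 0.08×2.1873 = 1.0562
MRP = 10.18% − 4.56% = 5.62%
E(R_P) = R_f + β_P × MRP = 4.56% + 1.0562 × 5.62% = 10.50%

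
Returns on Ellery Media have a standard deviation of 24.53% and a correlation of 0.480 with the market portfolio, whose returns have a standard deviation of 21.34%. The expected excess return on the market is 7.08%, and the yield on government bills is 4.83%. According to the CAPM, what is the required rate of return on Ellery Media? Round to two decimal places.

β = ρ × σ_i / σ_m = 0.480 × 24.53% / 21.34% = 0.5518
E(R) = 4.83% + 0.5518 × 7.08% = 8.74%

8.74%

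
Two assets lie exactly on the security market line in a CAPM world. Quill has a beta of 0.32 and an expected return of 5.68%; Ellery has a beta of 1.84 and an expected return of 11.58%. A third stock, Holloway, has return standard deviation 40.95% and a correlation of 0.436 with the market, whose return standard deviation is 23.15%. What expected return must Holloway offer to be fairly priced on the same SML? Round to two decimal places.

7.43%

MRP = (11.58% − 5.68%) / (1.84 − 0.32) = 3.8816%
R_f = 5.68% − 0.32 × 3.8816% = 4.4379%
β_Holloway = ρ·σ_i/σ_m = 0.436 × 40.95 / 23.15 = 0.7712
E(R_Holloway) = R_f + β × MRP = 4.4379% + 0.7712 × 3.8816% = 7.43%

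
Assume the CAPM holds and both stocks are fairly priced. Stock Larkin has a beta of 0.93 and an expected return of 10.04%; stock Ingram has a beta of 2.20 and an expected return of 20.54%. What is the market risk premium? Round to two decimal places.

Both satisfy E(R) = R_f + β·MRP, so the slope of the SML is
MRP = (20.54% − 10.04%) / (2.20 − 0.93) = 10.50% / 1.27 = 8.2677%

8.27%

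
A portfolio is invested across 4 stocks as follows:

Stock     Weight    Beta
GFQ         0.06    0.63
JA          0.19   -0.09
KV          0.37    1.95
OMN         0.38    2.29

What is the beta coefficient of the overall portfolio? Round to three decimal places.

β_P = Σ w_i β_i = 0.06×0.63 + 0.19×-0.09 + 0.37×1.95 + 0.38×2.29 = 1.6124

1.612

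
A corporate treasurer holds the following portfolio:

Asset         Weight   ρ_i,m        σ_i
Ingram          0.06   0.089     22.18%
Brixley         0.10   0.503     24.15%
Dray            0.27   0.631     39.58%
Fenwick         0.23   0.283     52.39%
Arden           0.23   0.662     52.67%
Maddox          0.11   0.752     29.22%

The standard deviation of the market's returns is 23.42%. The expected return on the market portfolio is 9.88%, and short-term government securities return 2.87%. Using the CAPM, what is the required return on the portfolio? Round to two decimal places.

β_Ingram = 0.089 × 22.18% / 23.42% = 0.0843
β_Brixley = 0.503 × 24.15% / 23.42% = 0.5187
β_Dray = 0.631 × 39.58% / 23.42% = 1.0664
β_Fenwick = 0.283 × 52.39% / 23.42% = 0.6331
β_Arden = 0.662 × 52.67% / 23.42% = 1.4888
β_Maddox = 0.752 × 29.22% / 23.42% = 0.9382
β_P = Σ w_i β_i = 0.06×0.0843 + 0.10×0.5187 + 0.27×1.0664 + 0.23×0.6331 + 0.23×1.4888 + 0.11×0.9382 = 0.9361
MRP = 9.88% − 2.87% = 7.01%
E(R_P) = R_f + β_P × MRP = 2.87% + 0.9361 × 7.01% = 9.43%

9.43%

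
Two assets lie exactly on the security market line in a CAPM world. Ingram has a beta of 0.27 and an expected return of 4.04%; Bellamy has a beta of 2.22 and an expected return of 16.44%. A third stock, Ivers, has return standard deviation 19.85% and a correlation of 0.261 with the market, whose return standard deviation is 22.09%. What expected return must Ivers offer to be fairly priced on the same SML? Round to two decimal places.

MRP = (16.44% − 4.04%) / (2.22 − 0.27) = 6.3590%
R_f = 4.04% − 0.27 × 6.3590% = 2.3231%
β_Ivers = ρ·σ_i/σ_m = 0.261 × 19.85 / 22.09 = 0.2345
E(R_Ivers) = R_f + β × MRP = 2.3231% + 0.2345 × 6.3590% = 3.81%

3.81%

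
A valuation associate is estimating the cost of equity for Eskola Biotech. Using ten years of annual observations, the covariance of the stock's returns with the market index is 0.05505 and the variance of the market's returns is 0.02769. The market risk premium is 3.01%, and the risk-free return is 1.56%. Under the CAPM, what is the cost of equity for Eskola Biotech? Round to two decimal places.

β = Cov(R_i, R_m) / Var(R_m) = 0.05505 / 0.02769 = 1.9881
E(R) = R_f + β × MRP = 1.56% + 1.9881 × 3.01% = 7.54%

7.54%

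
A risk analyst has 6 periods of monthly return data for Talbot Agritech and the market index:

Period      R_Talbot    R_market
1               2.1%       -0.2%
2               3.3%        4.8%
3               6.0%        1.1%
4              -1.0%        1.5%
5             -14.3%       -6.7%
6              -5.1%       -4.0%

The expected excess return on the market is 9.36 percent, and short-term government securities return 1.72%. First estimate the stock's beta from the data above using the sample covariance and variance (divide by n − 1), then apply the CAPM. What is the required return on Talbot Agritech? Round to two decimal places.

16.13%

Mean R_i = (2.1 + 3.3 + 6.0 − 1.0 − 14.3 − 5.1) / 6 = -1.5000%
Mean R_m = (-0.2 + 4.8 + 1.1 + 1.5 − 6.7 − 4.0) / 6 = -0.5833%
Σ(R_i − R̄_i)(R_m − R̄_m) = 131.4800  ⇒  Cov = 131.4800 / 5 = 26.2960
Σ(R_m − R̄_m)² = 85.3883  ⇒  Var(R_m) = 85.3883 / 5 = 17.0777
β = Cov / Var(R_m) = 26.2960 / 17.0777 = 1.5398
E(R) = R_f + β × MRP = 1.72% + 1.5398 × 9.36% = 16.13%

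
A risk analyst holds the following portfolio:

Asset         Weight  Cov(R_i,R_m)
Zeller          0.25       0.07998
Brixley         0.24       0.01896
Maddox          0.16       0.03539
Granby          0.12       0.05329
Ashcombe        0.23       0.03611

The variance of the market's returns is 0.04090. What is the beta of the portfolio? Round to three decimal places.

β_Zeller = 0.07998 / 0.04090 = 1.9555
β_Brixley = 0.01896 / 0.04090 = 0.4636
β_Maddox = 0.03539 / 0.04090 = 0.8653
β_Granby = 0.05329 / 0.04090 = 1.3029
β_Ashcombe = 0.03611 / 0.04090 = 0.8829
β_P = Σ w_i β_i = 0.25×1.9555 + 0.24×0.4636 + 0.16×0.8653 + 0.12×1.3029 + 0.23×0.8829 = 1.0980

1.098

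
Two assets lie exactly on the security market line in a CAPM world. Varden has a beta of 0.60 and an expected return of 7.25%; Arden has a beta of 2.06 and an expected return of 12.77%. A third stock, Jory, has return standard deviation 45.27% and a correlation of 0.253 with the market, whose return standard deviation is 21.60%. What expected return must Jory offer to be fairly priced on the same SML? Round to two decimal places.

6.99%

MRP = (12.77% − 7.25%) / (2.06 − 0.60) = 3.7808%
R_f = 7.25% − 0.60 × 3.7808% = 4.9815%
β_Jory = ρ·σ_i/σ_m = 0.253 × 45.27 / 21.60 = 0.5302
E(R_Jory) = R_f + β × MRP = 4.9815% + 0.5302 × 3.7808% = 6.99%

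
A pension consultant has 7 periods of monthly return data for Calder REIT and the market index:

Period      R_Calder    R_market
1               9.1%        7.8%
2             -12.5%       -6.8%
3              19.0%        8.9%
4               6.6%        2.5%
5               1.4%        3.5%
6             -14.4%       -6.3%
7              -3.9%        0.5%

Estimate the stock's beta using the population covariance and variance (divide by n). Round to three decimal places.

1.858

Mean R_i = (9.1 − 12.5 + 19.0 + 6.6 + 1.4 − 14.4 − 3.9) / 7 = 0.7571%
Mean R_m = (7.8 − 6.8 + 8.9 + 2.5 + 3.5 − 6.3 + 0.5) / 7 = 1.4429%
Σ(R_i − R̄_i)(R_m − R̄_m) = 427.6029  ⇒  Cov = 427.6029 / 7 = 61.0861
Σ(R_m − R̄_m)² = 230.1571  ⇒  Var(R_m) = 230.1571 / 7 = 32.8796
β = Cov / Var(R_m) = 61.0861 / 32.8796 = 1.8579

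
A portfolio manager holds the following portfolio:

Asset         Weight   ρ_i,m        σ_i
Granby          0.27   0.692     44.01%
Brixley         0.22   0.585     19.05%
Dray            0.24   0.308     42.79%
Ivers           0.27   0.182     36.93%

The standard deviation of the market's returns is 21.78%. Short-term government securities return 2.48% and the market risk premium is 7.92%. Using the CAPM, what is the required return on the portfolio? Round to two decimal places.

8.17%

β_Granby = 0.692 × 44.01% / 21.78% = 1.3983
β_Brixley = 0.585 × 19.05% / 21.78% = 0.5117
β_Dray = 0.308 × 42.79% / 21.78% = 0.6051
β_Ivers = 0.182 × 36.93% / 21.78% = 0.3086
β_P = Σ w_i β_i = 0.27×1.3983 + 0.22×0.5117 + 0.24×0.6051 + 0.27×0.3086 = 0.7187
E(R_P) = R_f + β_P × MRP = 2.48% + 0.7187 × 7.92% = 8.17%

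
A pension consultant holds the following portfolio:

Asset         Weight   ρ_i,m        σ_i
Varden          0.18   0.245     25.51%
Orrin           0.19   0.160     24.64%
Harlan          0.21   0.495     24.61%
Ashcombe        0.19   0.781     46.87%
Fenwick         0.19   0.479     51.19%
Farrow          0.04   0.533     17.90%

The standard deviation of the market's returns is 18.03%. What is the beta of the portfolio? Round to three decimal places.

0.911

β_Varden = 0.245 × 25.51% / 18.03% = 0.3466
β_Orrin = 0.160 × 24.64% / 18.03% = 0.2187
β_Harlan = 0.495 × 24.61% / 18.03% = 0.6756
β_Ashcombe = 0.781 × 46.87% / 18.03% = 2.0303
β_Fenwick = 0.479 × 51.19% / 18.03% = 1.3600
β_Farrow = 0.533 × 17.90% / 18.03% = 0.5292
β_P = Σ w_i β_i = 0.18×0.3466 + 0.19×0.2187 + 0.21×0.6756 + 0.19×2.0303 + 0.19×1.3600 + 0.04×0.5292 = 0.9111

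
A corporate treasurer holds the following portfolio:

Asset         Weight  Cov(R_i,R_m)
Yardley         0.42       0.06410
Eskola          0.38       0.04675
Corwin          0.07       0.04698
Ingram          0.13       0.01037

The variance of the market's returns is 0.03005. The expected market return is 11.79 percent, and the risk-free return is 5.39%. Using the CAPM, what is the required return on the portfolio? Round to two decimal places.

15.89%

β_Yardley = 0.06410 / 0.03005 = 2.1331
β_Eskola = 0.04675 / 0.03005 = 1.5557
β_Corwin = 0.04698 / 0.03005 = 1.5634
β_Ingram = 0.01037 / 0.03005 = 0.3451
β_P = Σ w_i β_i = 0.42×2.1331 + 0.38×1.5557 + 0.07×1.5634 + 0.13×0.3451 = 1.6414
MRP = 11.79% − 5.39% = 6.40%
E(R_P) = R_f + β_P × MRP = 5.39% + 1.6414 × 6.40% = 15.89%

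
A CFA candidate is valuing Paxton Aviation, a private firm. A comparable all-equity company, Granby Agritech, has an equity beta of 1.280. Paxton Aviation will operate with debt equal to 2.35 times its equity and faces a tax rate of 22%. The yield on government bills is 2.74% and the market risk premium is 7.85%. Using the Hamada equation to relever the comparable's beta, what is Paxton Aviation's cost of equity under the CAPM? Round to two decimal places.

31.21%

β_L = β_U × [1 + (1 − t)(D/E)] = 1.280 × [1 + (1 − 0.22) × 2.35]
    = 1.280 × [1 + 0.78 × 2.35] = 1.280 × 2.8330 = 3.6262
E(R) = R_f + β_L × MRP = 2.74% + 3.6262 × 7.85% = 31.21%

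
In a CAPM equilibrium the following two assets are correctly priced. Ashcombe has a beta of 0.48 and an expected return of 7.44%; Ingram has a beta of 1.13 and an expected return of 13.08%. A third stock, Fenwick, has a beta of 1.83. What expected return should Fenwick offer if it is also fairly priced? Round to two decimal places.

19.15%

MRP (SML slope) = (13.08% − 7.44%) / (1.13 − 0.48) = 5.64% / 0.65 = 8.6769%
R_f (intercept) = 7.44% − 0.48 × 8.6769% = 3.2751%
E(R_Fenwick) = R_f + β × MRP = 3.2751% + 1.83 × 8.6769% = 19.15%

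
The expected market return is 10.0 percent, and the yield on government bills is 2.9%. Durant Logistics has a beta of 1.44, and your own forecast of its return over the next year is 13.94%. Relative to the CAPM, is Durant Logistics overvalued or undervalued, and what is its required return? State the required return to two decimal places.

MRP = 10.0% − 2.9% = 7.10%
Required return = R_f + β·MRP = 2.9% + 1.44 × 7.1% = 13.12%
Forecast 13.94% > required 13.12% → the stock plots above the SML → undervalued.

Undervalued; required return 13.12%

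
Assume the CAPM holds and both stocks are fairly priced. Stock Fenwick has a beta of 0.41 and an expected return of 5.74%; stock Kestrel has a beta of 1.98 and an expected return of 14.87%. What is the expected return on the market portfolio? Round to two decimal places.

Both satisfy E(R) = R_f + β·MRP, so the slope of the SML is
MRP = (14.87% − 5.74%) / (1.98 − 0.41) = 9.13% / 1.57 = 5.8153%
R_f = E(R_Fenwick) − β_Fenwick·MRP = 5.74% − 0.41 × 5.8153% = 3.3557%
E(R_m) = R_f + MRP = 3.3557% + 5.8153% = 9.17%

9.17%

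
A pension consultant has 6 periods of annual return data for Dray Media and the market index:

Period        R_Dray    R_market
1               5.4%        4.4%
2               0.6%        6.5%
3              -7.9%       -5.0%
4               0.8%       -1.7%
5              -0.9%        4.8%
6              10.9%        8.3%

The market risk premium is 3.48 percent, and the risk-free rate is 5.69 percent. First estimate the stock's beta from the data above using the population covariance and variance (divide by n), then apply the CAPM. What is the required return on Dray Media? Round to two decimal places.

Mean R_i = (5.4 + 0.6 − 7.9 + 0.8 − 0.9 + 10.9) / 6 = 1.4833%
Mean R_m = (4.4 + 6.5 − 5.0 − 1.7 + 4.8 + 8.3) / 6 = 2.8833%
Σ(R_i − R̄_i)(R_m − R̄_m) = 126.2883  ⇒  Cov = 126.2883 / 6 = 21.0481
Σ(R_m − R̄_m)² = 131.5483  ⇒  Var(R_m) = 131.5483 / 6 = 21.9247
β = Cov / Var(R_m) = 21.0481 / 21.9247 = 0.9600
E(R) = R_f + β × MRP = 5.69% + 0.9600 × 3.48% = 9.03%

9.03%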